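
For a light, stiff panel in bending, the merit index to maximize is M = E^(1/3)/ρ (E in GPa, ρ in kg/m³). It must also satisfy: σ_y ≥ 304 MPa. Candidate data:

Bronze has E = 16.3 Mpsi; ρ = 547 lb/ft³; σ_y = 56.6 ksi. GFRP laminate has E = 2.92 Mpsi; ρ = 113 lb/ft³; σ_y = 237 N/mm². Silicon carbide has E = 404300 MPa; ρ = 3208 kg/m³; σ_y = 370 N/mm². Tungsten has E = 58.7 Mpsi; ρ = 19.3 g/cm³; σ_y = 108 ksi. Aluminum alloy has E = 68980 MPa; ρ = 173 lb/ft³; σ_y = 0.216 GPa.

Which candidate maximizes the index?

Screen on constraints: σ_y ≥ 304 MPa. Survivors: bronze, silicon carbide, tungsten.
Convert each candidate to consistent units, then evaluate M:
  bronze: E = 112.4 GPa, ρ = 8762 kg/m³
  silicon carbide: E = 404.3 GPa, ρ = 3208 kg/m³
  tungsten: E = 404.7 GPa, ρ = 19300 kg/m³
  silicon carbide: M = 2.30×10⁻³
  bronze: M = 0.551×10⁻³
  tungsten: M = 0.383×10⁻³
Silicon carbide ranks first.

silicon carbide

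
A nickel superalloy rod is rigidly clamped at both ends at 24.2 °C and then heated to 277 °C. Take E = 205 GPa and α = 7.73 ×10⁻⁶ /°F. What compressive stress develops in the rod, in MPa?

721 MPa

α = 7.73×10⁻⁶/°F × 9/5 = 13.9×10⁻⁶/K.
ΔT = 252.8 K. Constrained thermal stress σ = E·α·ΔT = 205.0×10³ MPa × 13.9×10⁻⁶ × 252.8 = 721 MPa (compressive).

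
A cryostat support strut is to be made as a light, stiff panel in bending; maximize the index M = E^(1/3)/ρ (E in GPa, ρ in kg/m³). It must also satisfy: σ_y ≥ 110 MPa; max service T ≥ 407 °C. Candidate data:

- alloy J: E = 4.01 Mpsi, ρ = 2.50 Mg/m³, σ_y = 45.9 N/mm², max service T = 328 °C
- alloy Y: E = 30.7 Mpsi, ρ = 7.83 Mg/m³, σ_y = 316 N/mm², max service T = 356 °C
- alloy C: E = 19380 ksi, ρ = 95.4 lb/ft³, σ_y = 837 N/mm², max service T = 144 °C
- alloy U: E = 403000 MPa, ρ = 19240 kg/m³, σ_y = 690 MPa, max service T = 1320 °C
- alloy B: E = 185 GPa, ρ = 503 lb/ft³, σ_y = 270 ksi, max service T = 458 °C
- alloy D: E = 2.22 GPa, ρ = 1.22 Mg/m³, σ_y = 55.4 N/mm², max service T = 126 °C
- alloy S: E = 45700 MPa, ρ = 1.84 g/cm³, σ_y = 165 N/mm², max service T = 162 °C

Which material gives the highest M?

Screen on constraints: σ_y ≥ 110 MPa; max service T ≥ 407 °C. Survivors: alloy U, alloy B.
Putting every candidate on a common basis:
  alloy U: E = 403.0 GPa, ρ = 19240 kg/m³
  alloy B: E = 185.0 GPa, ρ = 8057 kg/m³
  alloy B: M = 0.707×10⁻³
  alloy U: M = 0.384×10⁻³
Highest index: alloy B.

alloy B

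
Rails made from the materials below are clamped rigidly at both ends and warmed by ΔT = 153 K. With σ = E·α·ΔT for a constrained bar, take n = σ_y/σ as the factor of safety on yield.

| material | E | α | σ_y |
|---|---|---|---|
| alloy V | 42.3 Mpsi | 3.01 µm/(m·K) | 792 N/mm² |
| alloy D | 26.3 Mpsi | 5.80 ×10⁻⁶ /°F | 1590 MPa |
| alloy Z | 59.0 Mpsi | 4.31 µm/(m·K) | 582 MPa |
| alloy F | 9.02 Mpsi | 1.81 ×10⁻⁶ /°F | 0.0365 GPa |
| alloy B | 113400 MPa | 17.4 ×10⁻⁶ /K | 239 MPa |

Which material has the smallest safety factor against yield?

Per material, after unit conversion:
  alloy V: E = 291.6, α = 3.01, σ_y = 792.0 → σ = 134 MPa, n = 5.90
  alloy D: E = 181.3, α = 10.4, σ_y = 1590 → σ = 290 MPa, n = 5.49
  alloy Z: E = 406.8, α = 4.31, σ_y = 582.0 → σ = 268 MPa, n = 2.17
  alloy F: E = 62.19, α = 3.26, σ_y = 36.50 → σ = 31.0 MPa, n = 1.18
  alloy B: E = 113.4, α = 17.4, σ_y = 239.0 → σ = 302 MPa, n = 0.792
Smallest n: alloy B with n = 0.792.

alloy B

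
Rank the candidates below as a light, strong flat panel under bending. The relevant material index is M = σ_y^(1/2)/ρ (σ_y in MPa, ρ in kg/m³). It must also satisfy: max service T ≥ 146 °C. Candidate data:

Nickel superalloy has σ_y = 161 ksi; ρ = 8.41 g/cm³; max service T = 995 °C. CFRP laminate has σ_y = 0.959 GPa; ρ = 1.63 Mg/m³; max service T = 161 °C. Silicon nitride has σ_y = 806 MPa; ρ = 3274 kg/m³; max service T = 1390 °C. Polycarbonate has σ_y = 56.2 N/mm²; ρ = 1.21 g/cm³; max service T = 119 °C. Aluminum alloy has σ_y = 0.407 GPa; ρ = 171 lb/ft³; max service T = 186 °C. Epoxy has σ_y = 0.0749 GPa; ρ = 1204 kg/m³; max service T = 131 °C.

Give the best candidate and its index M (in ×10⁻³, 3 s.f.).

Screen on constraints: max service T ≥ 146 °C. Survivors: nickel superalloy, CFRP laminate, silicon nitride, aluminum alloy.
After converting to SI:
  nickel superalloy: σ_y = 1110 MPa, ρ = 8410 kg/m³
  CFRP laminate: σ_y = 959.0 MPa, ρ = 1630 kg/m³
  silicon nitride: σ_y = 806.0 MPa, ρ = 3274 kg/m³
  aluminum alloy: σ_y = 407.0 MPa, ρ = 2739 kg/m³
  CFRP laminate: M = 19.0×10⁻³
  silicon nitride: M = 8.67×10⁻³
  aluminum alloy: M = 7.37×10⁻³
  nickel superalloy: M = 3.96×10⁻³
CFRP laminate ranks first.

CFRP laminate, M = 19.0×10⁻³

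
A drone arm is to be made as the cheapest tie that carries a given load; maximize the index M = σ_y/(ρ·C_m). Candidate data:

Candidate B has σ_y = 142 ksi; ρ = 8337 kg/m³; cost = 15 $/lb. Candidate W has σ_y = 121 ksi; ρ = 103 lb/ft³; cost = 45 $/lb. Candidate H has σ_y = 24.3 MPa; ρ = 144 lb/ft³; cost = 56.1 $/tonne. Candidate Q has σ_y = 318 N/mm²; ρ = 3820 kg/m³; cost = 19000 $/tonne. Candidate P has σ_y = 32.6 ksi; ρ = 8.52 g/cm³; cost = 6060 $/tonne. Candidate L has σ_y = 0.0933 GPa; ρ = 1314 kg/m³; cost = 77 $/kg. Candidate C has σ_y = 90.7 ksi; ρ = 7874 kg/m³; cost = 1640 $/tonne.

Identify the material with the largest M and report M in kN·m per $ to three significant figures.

candidate H, M = 188 kN·m per $

In SI units:
  candidate B: σ_y = 979.1 MPa, ρ = 8337 kg/m³, cost = 33.07 $/kg
  candidate W: σ_y = 834.3 MPa, ρ = 1650 kg/m³, cost = 99.21 $/kg
  candidate H: σ_y = 24.30 MPa, ρ = 2307 kg/m³, cost = 0.05610 $/kg
  candidate Q: σ_y = 318.0 MPa, ρ = 3820 kg/m³, cost = 19.00 $/kg
  candidate P: σ_y = 224.8 MPa, ρ = 8520 kg/m³, cost = 6.060 $/kg
  candidate L: σ_y = 93.30 MPa, ρ = 1314 kg/m³, cost = 77.00 $/kg
  candidate C: σ_y = 625.4 MPa, ρ = 7874 kg/m³, cost = 1.640 $/kg
  candidate H: M = 188 kN·m per $
  candidate C: M = 48.4 kN·m per $
  candidate W: M = 5.10 kN·m per $
  candidate Q: M = 4.38 kN·m per $
  candidate P: M = 4.35 kN·m per $
  candidate B: M = 3.55 kN·m per $
  candidate L: M = 0.922 kN·m per $
Candidate H has the largest M.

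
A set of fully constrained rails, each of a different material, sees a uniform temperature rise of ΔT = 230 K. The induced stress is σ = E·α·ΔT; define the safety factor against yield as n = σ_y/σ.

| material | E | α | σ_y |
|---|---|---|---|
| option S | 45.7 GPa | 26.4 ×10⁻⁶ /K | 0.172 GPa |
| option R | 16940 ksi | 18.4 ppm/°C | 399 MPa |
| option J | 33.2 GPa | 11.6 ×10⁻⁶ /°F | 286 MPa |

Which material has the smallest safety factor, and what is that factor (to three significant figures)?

option S, n = 0.620

Converting E to GPa, α to ×10⁻⁶/K, σ_y to MPa, then σ and n for each:
  option S: E = 45.70, α = 26.4, σ_y = 172.0 → σ = 277 MPa, n = 0.620
  option R: E = 116.8, α = 18.4, σ_y = 399.0 → σ = 494 MPa, n = 0.807
  option J: E = 33.20, α = 20.9, σ_y = 286.0 → σ = 159 MPa, n = 1.79
Smallest n: option S with n = 0.620.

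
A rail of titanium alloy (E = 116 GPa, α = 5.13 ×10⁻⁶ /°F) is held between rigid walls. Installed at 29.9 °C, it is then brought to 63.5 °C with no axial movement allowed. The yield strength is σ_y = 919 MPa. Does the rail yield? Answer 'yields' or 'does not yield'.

α = 5.13×10⁻⁶/°F × 9/5 = 9.23×10⁻⁶/K.
ΔT = 33.60 K. Constrained thermal stress σ = E·α·ΔT = 116.0×10³ MPa × 9.23×10⁻⁶ × 33.60 = 36.0 MPa (compressive).
Compare to σ_y = 919 MPa: σ < σ_y, so it does not yield.

does not yield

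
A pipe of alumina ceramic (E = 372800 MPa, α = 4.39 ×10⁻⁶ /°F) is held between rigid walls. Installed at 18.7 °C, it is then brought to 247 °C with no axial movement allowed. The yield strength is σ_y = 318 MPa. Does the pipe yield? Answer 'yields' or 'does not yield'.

E = 372800 MPa = 372.8 GPa.
α = 4.39×10⁻⁶/°F × 9/5 = 7.90×10⁻⁶/K.
ΔT = 228.3 K. Constrained thermal stress σ = E·α·ΔT = 372.8×10³ MPa × 7.90×10⁻⁶ × 228.3 = 673 MPa (compressive).
Compare to σ_y = 318 MPa: σ ≥ σ_y, so it yields.

yields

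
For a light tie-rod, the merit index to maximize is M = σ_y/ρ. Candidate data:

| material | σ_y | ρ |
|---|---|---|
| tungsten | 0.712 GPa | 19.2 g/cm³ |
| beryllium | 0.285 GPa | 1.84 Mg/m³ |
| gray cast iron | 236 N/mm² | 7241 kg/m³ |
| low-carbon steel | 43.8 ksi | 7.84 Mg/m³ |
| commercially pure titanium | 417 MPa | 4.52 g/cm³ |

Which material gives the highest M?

beryllium

Putting every candidate on a common basis:
  tungsten: σ_y = 712.0 MPa, ρ = 19200 kg/m³
  beryllium: σ_y = 285.0 MPa, ρ = 1840 kg/m³
  gray cast iron: σ_y = 236.0 MPa, ρ = 7241 kg/m³
  low-carbon steel: σ_y = 302.0 MPa, ρ = 7840 kg/m³
  commercially pure titanium: σ_y = 417.0 MPa, ρ = 4520 kg/m³
  beryllium: M = 155 kN·m/kg
  commercially pure titanium: M = 92.3 kN·m/kg
  low-carbon steel: M = 38.5 kN·m/kg
  tungsten: M = 37.1 kN·m/kg
  gray cast iron: M = 32.6 kN·m/kg
Beryllium has the largest M.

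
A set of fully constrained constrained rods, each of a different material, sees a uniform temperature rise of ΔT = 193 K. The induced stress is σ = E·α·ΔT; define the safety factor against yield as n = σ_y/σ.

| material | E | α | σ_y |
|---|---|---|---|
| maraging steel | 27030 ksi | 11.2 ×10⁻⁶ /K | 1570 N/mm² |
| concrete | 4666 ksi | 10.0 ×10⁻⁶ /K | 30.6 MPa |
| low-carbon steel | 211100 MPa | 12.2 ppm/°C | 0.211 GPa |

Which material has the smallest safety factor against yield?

In consistent units (E in GPa, α in ×10⁻⁶/K, σ_y in MPa):
  maraging steel: E = 186.4, α = 11.2, σ_y = 1570 → σ = 403 MPa, n = 3.90
  concrete: E = 32.17, α = 10.0, σ_y = 30.60 → σ = 62.1 MPa, n = 0.493
  low-carbon steel: E = 211.1, α = 12.2, σ_y = 211.0 → σ = 497 MPa, n = 0.424
Smallest n: low-carbon steel with n = 0.424.

low-carbon steel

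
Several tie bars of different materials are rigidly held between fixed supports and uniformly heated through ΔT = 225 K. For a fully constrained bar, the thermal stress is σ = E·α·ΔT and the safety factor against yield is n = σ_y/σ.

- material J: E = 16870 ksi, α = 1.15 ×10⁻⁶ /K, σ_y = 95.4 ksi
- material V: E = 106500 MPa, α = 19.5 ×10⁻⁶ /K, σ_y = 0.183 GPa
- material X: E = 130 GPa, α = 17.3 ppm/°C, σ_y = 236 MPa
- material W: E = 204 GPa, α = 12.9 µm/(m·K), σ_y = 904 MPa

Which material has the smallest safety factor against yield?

material V

With everything in SI (GPa, ×10⁻⁶/K, MPa):
  material J: E = 116.3, α = 1.15, σ_y = 657.8 → σ = 30.1 MPa, n = 21.9
  material V: E = 106.5, α = 19.5, σ_y = 183.0 → σ = 467 MPa, n = 0.392
  material X: E = 130.0, α = 17.3, σ_y = 236.0 → σ = 506 MPa, n = 0.466
  material W: E = 204.0, α = 12.9, σ_y = 904.0 → σ = 592 MPa, n = 1.53
Material V has the lowest safety factor, n = 0.392.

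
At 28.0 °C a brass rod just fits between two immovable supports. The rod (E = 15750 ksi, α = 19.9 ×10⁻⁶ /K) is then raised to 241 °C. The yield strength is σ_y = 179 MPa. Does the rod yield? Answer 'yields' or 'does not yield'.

E = 15750 ksi = 108.6 GPa.
ΔT = 213.0 K. Constrained thermal stress σ = E·α·ΔT = 108.6×10³ MPa × 19.9×10⁻⁶ × 213.0 = 460 MPa (compressive).
Compare to σ_y = 179 MPa: σ ≥ σ_y, so it yields.

yields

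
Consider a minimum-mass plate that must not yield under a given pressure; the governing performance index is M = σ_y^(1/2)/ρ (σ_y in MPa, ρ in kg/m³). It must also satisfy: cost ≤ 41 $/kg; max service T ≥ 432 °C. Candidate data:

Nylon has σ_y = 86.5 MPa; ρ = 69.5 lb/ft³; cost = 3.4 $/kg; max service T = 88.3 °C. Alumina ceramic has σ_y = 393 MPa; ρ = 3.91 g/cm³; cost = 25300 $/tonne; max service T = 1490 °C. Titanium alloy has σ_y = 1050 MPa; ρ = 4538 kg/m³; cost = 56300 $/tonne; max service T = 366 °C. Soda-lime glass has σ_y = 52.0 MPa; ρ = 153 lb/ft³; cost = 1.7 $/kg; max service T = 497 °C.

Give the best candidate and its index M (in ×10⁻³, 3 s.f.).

Screen on constraints: cost ≤ 41 $/kg; max service T ≥ 432 °C. Survivors: alumina ceramic, soda-lime glass.
In SI units:
  alumina ceramic: σ_y = 393.0 MPa, ρ = 3910 kg/m³
  soda-lime glass: σ_y = 52.00 MPa, ρ = 2451 kg/m³
  alumina ceramic: M = 5.07×10⁻³
  soda-lime glass: M = 2.94×10⁻³
Alumina ceramic ranks first.

alumina ceramic, M = 5.07×10⁻³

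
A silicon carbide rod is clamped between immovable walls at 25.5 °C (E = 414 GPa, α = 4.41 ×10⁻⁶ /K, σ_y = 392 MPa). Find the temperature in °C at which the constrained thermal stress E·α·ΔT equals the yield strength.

E·α·ΔT = 392.0 MPa ⇒ ΔT = 392.0 / (414.0×10³ × 4.41×10⁻⁶) = 214.7 K.
T = 25.5 + 214.7 = 240.2 °C.

240 °C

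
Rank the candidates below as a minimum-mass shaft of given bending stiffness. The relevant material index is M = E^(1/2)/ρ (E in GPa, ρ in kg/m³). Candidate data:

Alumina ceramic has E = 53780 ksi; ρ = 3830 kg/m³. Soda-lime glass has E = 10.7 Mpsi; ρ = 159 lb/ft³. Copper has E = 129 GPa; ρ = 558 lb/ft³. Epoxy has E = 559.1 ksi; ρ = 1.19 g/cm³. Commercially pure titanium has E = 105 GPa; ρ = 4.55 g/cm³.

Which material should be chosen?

alumina ceramic

In SI units:
  alumina ceramic: E = 370.8 GPa, ρ = 3830 kg/m³
  soda-lime glass: E = 73.77 GPa, ρ = 2547 kg/m³
  copper: E = 129.0 GPa, ρ = 8938 kg/m³
  epoxy: E = 3.855 GPa, ρ = 1190 kg/m³
  commercially pure titanium: E = 105.0 GPa, ρ = 4550 kg/m³
  alumina ceramic: M = 5.03×10⁻³
  soda-lime glass: M = 3.37×10⁻³
  commercially pure titanium: M = 2.25×10⁻³
  epoxy: M = 1.65×10⁻³
  copper: M = 1.27×10⁻³
Alumina ceramic ranks first.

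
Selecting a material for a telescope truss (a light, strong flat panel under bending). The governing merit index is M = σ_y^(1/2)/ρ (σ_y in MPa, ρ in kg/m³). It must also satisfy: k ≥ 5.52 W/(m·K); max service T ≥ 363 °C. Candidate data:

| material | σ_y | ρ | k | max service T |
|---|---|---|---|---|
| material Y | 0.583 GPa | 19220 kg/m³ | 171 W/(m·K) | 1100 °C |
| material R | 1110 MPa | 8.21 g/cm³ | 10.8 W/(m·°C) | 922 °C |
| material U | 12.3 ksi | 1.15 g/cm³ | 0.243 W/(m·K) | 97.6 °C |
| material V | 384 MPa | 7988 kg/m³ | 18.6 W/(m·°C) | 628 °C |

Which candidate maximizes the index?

Screen on constraints: k ≥ 5.52 W/(m·K); max service T ≥ 363 °C. Survivors: material Y, material R, material V.
In SI units:
  material Y: σ_y = 583.0 MPa, ρ = 19220 kg/m³
  material R: σ_y = 1110 MPa, ρ = 8210 kg/m³
  material V: σ_y = 384.0 MPa, ρ = 7988 kg/m³
  material R: M = 4.06×10⁻³
  material V: M = 2.45×10⁻³
  material Y: M = 1.26×10⁻³
The maximum is for material R.

material R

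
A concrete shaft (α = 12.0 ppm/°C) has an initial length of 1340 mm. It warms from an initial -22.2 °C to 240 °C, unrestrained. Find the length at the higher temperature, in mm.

1344.2 mm

ΔT = 240 − (-22.2) = 262.2 K.
ΔL = α·L₀·ΔT = 12.0×10⁻⁶ × 1340 mm × 262.2 K = 4.22 mm.
L = L₀ + ΔL = 1340 + 4.22 = 1344.2 mm.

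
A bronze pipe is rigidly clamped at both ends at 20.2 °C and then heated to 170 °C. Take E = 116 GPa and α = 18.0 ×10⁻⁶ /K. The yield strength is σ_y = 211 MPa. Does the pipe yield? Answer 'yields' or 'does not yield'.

ΔT = 149.8 K. Constrained thermal stress σ = E·α·ΔT = 116.0×10³ MPa × 18.0×10⁻⁶ × 149.8 = 313 MPa (compressive).
Compare to σ_y = 211 MPa: σ ≥ σ_y, so it yields.

yields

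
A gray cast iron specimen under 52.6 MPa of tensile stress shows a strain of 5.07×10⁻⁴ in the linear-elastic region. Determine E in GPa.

E = σ/ε = 52.6 MPa / 5.07×10⁻⁴ = 103700 MPa = 104 GPa.

104 GPa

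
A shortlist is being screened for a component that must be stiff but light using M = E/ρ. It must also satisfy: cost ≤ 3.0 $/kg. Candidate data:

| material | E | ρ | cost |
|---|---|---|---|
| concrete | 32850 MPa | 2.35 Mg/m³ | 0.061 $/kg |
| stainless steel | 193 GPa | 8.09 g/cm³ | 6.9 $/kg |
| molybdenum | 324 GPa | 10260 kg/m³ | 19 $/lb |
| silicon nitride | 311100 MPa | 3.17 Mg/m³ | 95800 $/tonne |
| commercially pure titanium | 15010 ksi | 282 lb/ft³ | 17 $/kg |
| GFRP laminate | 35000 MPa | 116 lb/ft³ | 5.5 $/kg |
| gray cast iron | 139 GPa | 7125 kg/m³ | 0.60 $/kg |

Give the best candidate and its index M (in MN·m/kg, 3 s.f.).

Screen on constraints: cost ≤ 3.0 $/kg. Survivors: concrete, gray cast iron.
Normalizing units and computing the index:
  concrete: E = 32.85 GPa, ρ = 2350 kg/m³
  gray cast iron: E = 139.0 GPa, ρ = 7125 kg/m³
  gray cast iron: M = 19.5 MN·m/kg
  concrete: M = 14.0 MN·m/kg
Gray cast iron ranks first.

gray cast iron, M = 19.5 MN·m/kg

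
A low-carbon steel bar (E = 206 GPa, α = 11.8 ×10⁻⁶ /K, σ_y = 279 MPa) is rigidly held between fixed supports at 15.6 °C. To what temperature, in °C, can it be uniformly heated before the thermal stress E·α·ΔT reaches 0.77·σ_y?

104 °C

E·α·ΔT = 214.8 MPa ⇒ ΔT = 214.8 / (206.0×10³ × 11.8×10⁻⁶) = 88.38 K.
T = 15.6 + 88.38 = 104.0 °C.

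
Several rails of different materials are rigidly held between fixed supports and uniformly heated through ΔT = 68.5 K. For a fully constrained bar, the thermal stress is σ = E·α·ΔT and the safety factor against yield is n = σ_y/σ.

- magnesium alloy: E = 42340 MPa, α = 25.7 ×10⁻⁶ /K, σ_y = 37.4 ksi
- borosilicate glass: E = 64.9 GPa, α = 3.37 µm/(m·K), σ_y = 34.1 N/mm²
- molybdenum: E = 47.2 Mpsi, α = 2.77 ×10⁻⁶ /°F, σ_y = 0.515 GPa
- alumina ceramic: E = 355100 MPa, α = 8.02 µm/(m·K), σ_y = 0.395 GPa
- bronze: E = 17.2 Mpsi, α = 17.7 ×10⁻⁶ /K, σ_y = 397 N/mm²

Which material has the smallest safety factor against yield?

Converting E to GPa, α to ×10⁻⁶/K, σ_y to MPa, then σ and n for each:
  magnesium alloy: E = 42.34, α = 25.7, σ_y = 257.9 → σ = 74.5 MPa, n = 3.46
  borosilicate glass: E = 64.90, α = 3.37, σ_y = 34.10 → σ = 15.0 MPa, n = 2.28
  molybdenum: E = 325.4, α = 4.99, σ_y = 515.0 → σ = 111 MPa, n = 4.63
  alumina ceramic: E = 355.1, α = 8.02, σ_y = 395.0 → σ = 195 MPa, n = 2.02
  bronze: E = 118.6, α = 17.7, σ_y = 397.0 → σ = 144 MPa, n = 2.76
Smallest n: alumina ceramic with n = 2.02.

alumina ceramic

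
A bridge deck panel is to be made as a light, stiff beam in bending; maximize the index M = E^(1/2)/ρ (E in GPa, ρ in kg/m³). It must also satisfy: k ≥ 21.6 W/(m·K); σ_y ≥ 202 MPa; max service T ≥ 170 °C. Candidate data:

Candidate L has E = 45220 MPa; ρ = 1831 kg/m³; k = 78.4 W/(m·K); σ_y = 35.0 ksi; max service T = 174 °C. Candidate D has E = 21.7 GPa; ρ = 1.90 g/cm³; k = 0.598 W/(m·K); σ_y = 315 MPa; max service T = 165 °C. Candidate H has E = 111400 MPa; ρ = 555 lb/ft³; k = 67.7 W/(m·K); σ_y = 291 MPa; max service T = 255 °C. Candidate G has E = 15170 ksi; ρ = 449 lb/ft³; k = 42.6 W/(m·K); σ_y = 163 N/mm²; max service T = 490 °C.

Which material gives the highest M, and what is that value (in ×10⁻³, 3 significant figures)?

Screen on constraints: k ≥ 21.6 W/(m·K); σ_y ≥ 202 MPa; max service T ≥ 170 °C. Survivors: candidate L, candidate H.
Putting every candidate on a common basis:
  candidate L: E = 45.22 GPa, ρ = 1831 kg/m³
  candidate H: E = 111.4 GPa, ρ = 8890 kg/m³
  candidate L: M = 3.67×10⁻³
  candidate H: M = 1.19×10⁻³
Candidate L ranks first.

candidate L, M = 3.67×10⁻³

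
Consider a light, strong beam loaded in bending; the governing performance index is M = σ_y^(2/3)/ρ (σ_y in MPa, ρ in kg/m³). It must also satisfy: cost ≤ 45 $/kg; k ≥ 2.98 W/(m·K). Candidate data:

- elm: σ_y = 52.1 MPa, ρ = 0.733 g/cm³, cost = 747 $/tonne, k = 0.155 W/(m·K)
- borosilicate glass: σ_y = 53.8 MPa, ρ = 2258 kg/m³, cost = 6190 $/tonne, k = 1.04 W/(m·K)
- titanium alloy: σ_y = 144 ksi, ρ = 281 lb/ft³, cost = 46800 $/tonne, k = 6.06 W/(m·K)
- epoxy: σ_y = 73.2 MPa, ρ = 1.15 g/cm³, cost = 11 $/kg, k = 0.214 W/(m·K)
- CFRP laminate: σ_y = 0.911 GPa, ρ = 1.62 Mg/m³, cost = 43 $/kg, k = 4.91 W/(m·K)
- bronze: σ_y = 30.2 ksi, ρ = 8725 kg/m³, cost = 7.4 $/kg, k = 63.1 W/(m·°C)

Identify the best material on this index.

Screen on constraints: cost ≤ 45 $/kg; k ≥ 2.98 W/(m·K). Survivors: CFRP laminate, bronze.
In SI units:
  CFRP laminate: σ_y = 911.0 MPa, ρ = 1620 kg/m³
  bronze: σ_y = 208.2 MPa, ρ = 8725 kg/m³
  CFRP laminate: M = 58.0×10⁻³
  bronze: M = 4.03×10⁻³
CFRP laminate ranks first.

CFRP laminate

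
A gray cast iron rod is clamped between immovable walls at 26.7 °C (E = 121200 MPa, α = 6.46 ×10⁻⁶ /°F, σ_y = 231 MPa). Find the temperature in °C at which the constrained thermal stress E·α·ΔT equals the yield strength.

191 °C

E = 121200 MPa = 121.2 GPa.
α = 6.46×10⁻⁶/°F × 9/5 = 11.6×10⁻⁶/K.
E·α·ΔT = 231.0 MPa ⇒ ΔT = 231.0 / (121.2×10³ × 11.6×10⁻⁶) = 163.9 K.
T = 26.7 + 163.9 = 190.6 °C.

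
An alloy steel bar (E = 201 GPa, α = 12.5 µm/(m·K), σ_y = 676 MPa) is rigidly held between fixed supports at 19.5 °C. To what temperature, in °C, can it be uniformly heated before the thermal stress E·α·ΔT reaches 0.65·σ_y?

194 °C

E·α·ΔT = 439.4 MPa ⇒ ΔT = 439.4 / (201.0×10³ × 12.5×10⁻⁶) = 174.9 K.
T = 19.5 + 174.9 = 194.4 °C.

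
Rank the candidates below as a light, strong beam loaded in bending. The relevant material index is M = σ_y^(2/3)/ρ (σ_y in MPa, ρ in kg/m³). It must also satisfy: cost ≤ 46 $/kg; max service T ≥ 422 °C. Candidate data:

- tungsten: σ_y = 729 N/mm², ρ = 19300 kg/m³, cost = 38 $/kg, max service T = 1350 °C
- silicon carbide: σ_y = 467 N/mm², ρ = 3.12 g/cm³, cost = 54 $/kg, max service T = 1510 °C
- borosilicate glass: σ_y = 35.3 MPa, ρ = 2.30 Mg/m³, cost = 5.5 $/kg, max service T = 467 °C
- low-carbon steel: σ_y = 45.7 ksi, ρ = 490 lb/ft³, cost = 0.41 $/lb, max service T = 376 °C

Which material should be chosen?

borosilicate glass

Screen on constraints: cost ≤ 46 $/kg; max service T ≥ 422 °C. Survivors: tungsten, borosilicate glass.
Convert each candidate to consistent units, then evaluate M:
  tungsten: σ_y = 729.0 MPa, ρ = 19300 kg/m³
  borosilicate glass: σ_y = 35.30 MPa, ρ = 2300 kg/m³
  borosilicate glass: M = 4.68×10⁻³
  tungsten: M = 4.20×10⁻³
Highest index: borosilicate glass.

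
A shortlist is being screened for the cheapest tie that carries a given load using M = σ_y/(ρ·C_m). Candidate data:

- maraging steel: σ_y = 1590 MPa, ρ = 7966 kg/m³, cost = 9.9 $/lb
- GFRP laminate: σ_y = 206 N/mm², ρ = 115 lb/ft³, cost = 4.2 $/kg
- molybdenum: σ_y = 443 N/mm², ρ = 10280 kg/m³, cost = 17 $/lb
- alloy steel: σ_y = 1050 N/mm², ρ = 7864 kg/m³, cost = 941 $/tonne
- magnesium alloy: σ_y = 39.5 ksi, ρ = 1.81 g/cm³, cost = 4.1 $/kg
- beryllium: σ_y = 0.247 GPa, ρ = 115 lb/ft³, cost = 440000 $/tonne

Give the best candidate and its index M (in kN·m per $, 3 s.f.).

Convert each candidate to consistent units, then evaluate M:
  maraging steel: σ_y = 1590 MPa, ρ = 7966 kg/m³, cost = 21.83 $/kg
  GFRP laminate: σ_y = 206.0 MPa, ρ = 1842 kg/m³, cost = 4.200 $/kg
  molybdenum: σ_y = 443.0 MPa, ρ = 10280 kg/m³, cost = 37.48 $/kg
  alloy steel: σ_y = 1050 MPa, ρ = 7864 kg/m³, cost = 0.9410 $/kg
  magnesium alloy: σ_y = 272.3 MPa, ρ = 1810 kg/m³, cost = 4.100 $/kg
  beryllium: σ_y = 247.0 MPa, ρ = 1842 kg/m³, cost = 440.0 $/kg
  alloy steel: M = 142 kN·m per $
  magnesium alloy: M = 36.7 kN·m per $
  GFRP laminate: M = 26.6 kN·m per $
  maraging steel: M = 9.15 kN·m per $
  molybdenum: M = 1.15 kN·m per $
  beryllium: M = 0.305 kN·m per $
Alloy steel ranks first.

alloy steel, M = 142 kN·m per $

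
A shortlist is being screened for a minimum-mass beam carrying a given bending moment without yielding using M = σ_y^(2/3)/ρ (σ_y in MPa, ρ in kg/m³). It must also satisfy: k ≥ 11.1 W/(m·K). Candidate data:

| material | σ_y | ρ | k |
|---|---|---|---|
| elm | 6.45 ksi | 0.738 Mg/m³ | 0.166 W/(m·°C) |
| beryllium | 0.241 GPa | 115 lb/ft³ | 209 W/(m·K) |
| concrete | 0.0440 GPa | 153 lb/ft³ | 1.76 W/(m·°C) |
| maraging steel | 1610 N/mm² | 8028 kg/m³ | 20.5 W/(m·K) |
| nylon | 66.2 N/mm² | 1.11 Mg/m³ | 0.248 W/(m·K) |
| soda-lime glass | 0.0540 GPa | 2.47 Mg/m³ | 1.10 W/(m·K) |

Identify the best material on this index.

Screen on constraints: k ≥ 11.1 W/(m·K). Survivors: beryllium, maraging steel.
Normalizing units and computing the index:
  beryllium: σ_y = 241.0 MPa, ρ = 1842 kg/m³
  maraging steel: σ_y = 1610 MPa, ρ = 8028 kg/m³
  beryllium: M = 21.0×10⁻³
  maraging steel: M = 17.1×10⁻³
Highest index: beryllium.

beryllium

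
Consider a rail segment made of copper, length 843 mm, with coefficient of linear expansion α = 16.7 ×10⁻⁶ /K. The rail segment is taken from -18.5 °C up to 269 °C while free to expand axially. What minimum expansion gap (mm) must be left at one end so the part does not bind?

ΔT = 269 − (-18.5) = 287.5 K.
ΔL = α·L₀·ΔT = 16.7×10⁻⁶ × 843 mm × 287.5 K = 4.05 mm.

4.05 mm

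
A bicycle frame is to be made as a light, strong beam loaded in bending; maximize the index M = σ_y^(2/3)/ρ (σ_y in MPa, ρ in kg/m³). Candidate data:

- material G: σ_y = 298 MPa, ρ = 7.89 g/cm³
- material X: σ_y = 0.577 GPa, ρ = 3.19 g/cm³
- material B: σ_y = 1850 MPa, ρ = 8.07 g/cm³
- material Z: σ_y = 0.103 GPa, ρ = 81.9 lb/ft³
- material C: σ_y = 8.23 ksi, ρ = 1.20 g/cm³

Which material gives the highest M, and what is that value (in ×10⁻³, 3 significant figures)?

Convert each candidate to consistent units, then evaluate M:
  material G: σ_y = 298.0 MPa, ρ = 7890 kg/m³
  material X: σ_y = 577.0 MPa, ρ = 3190 kg/m³
  material B: σ_y = 1850 MPa, ρ = 8070 kg/m³
  material Z: σ_y = 103.0 MPa, ρ = 1312 kg/m³
  material C: σ_y = 56.74 MPa, ρ = 1200 kg/m³
  material X: M = 21.7×10⁻³
  material B: M = 18.7×10⁻³
  material Z: M = 16.7×10⁻³
  material C: M = 12.3×10⁻³
  material G: M = 5.65×10⁻³
The maximum is for material X.

material X, M = 21.7×10⁻³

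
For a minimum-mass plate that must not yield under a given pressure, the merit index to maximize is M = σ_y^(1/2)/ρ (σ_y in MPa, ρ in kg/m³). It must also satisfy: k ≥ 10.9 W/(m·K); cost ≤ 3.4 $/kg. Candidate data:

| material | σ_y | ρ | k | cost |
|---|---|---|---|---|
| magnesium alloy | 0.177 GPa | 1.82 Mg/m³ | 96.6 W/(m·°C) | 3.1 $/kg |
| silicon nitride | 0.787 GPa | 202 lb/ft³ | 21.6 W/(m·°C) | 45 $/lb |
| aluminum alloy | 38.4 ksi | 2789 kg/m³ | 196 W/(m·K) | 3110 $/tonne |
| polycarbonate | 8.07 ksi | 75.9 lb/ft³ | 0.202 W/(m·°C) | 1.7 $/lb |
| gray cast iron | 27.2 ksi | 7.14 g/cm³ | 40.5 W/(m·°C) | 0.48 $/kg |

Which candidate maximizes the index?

Screen on constraints: k ≥ 10.9 W/(m·K); cost ≤ 3.4 $/kg. Survivors: magnesium alloy, aluminum alloy, gray cast iron.
Normalizing units and computing the index:
  magnesium alloy: σ_y = 177.0 MPa, ρ = 1820 kg/m³
  aluminum alloy: σ_y = 264.8 MPa, ρ = 2789 kg/m³
  gray cast iron: σ_y = 187.5 MPa, ρ = 7140 kg/m³
  magnesium alloy: M = 7.31×10⁻³
  aluminum alloy: M = 5.83×10⁻³
  gray cast iron: M = 1.92×10⁻³
Magnesium alloy ranks first.

magnesium alloy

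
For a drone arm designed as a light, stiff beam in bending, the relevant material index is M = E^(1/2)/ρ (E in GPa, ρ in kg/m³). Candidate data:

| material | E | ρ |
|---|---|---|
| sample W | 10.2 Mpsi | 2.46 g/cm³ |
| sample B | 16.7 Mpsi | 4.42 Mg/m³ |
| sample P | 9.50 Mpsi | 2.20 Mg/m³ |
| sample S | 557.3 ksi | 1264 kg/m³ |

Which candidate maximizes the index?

After converting to SI:
  sample W: E = 70.33 GPa, ρ = 2460 kg/m³
  sample B: E = 115.1 GPa, ρ = 4420 kg/m³
  sample P: E = 65.50 GPa, ρ = 2200 kg/m³
  sample S: E = 3.842 GPa, ρ = 1264 kg/m³
  sample P: M = 3.68×10⁻³
  sample W: M = 3.41×10⁻³
  sample B: M = 2.43×10⁻³
  sample S: M = 1.55×10⁻³
The maximum is for sample P.

sample P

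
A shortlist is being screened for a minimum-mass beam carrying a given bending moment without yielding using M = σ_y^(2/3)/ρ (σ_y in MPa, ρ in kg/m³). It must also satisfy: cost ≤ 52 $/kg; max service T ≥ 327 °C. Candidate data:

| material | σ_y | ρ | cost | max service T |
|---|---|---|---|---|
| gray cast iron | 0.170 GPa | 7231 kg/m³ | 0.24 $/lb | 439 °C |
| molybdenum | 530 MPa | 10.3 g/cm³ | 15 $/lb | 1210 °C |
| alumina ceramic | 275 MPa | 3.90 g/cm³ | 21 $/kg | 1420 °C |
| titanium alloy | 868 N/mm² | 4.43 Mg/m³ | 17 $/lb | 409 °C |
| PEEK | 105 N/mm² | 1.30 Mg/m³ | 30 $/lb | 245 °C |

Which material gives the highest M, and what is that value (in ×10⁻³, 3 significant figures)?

titanium alloy, M = 20.5×10⁻³

Screen on constraints: cost ≤ 52 $/kg; max service T ≥ 327 °C. Survivors: gray cast iron, molybdenum, alumina ceramic, titanium alloy.
Putting every candidate on a common basis:
  gray cast iron: σ_y = 170.0 MPa, ρ = 7231 kg/m³
  molybdenum: σ_y = 530.0 MPa, ρ = 10300 kg/m³
  alumina ceramic: σ_y = 275.0 MPa, ρ = 3900 kg/m³
  titanium alloy: σ_y = 868.0 MPa, ρ = 4430 kg/m³
  titanium alloy: M = 20.5×10⁻³
  alumina ceramic: M = 10.8×10⁻³
  molybdenum: M = 6.36×10⁻³
  gray cast iron: M = 4.24×10⁻³
Highest index: titanium alloy.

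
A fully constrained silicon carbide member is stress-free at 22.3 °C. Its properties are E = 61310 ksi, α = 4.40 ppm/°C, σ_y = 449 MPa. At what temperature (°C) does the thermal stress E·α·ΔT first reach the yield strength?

264 °C

E = 61310 ksi = 422.7 GPa.
E·α·ΔT = 449.0 MPa ⇒ ΔT = 449.0 / (422.7×10³ × 4.40×10⁻⁶) = 241.4 K.
T = 22.3 + 241.4 = 263.7 °C.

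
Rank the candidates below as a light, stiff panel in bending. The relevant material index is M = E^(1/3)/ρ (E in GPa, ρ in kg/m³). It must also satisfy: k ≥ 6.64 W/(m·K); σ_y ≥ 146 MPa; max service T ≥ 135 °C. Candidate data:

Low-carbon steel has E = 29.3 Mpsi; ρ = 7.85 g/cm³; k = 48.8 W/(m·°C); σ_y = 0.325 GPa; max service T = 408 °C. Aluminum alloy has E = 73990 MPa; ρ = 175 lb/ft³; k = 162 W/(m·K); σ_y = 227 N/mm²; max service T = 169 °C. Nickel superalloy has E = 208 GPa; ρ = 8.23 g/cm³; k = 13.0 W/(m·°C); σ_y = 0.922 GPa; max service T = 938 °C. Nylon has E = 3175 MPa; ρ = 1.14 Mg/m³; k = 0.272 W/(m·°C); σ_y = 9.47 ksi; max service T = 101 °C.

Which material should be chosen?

aluminum alloy

Screen on constraints: k ≥ 6.64 W/(m·K); σ_y ≥ 146 MPa; max service T ≥ 135 °C. Survivors: low-carbon steel, aluminum alloy, nickel superalloy.
Convert each candidate to consistent units, then evaluate M:
  low-carbon steel: E = 202.0 GPa, ρ = 7850 kg/m³
  aluminum alloy: E = 73.99 GPa, ρ = 2803 kg/m³
  nickel superalloy: E = 208.0 GPa, ρ = 8230 kg/m³
  aluminum alloy: M = 1.50×10⁻³
  low-carbon steel: M = 0.747×10⁻³
  nickel superalloy: M = 0.720×10⁻³
Aluminum alloy has the largest M.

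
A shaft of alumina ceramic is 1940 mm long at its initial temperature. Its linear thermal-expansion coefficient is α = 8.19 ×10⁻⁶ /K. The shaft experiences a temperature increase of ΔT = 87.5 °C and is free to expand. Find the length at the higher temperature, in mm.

1941.4 mm

ΔL = α·L₀·ΔT = 8.19×10⁻⁶ × 1940 mm × 87.50 K = 1.39 mm.
L = L₀ + ΔL = 1940 + 1.39 = 1941.4 mm.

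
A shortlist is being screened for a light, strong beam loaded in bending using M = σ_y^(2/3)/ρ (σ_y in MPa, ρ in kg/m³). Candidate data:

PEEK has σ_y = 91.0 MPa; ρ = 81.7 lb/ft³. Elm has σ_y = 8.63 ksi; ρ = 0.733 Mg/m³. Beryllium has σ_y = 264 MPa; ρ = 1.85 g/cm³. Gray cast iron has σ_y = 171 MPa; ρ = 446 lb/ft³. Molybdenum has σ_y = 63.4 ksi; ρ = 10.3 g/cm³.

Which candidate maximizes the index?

Normalizing units and computing the index:
  PEEK: σ_y = 91.00 MPa, ρ = 1309 kg/m³
  elm: σ_y = 59.50 MPa, ρ = 733.0 kg/m³
  beryllium: σ_y = 264.0 MPa, ρ = 1850 kg/m³
  gray cast iron: σ_y = 171.0 MPa, ρ = 7144 kg/m³
  molybdenum: σ_y = 437.1 MPa, ρ = 10300 kg/m³
  beryllium: M = 22.2×10⁻³
  elm: M = 20.8×10⁻³
  PEEK: M = 15.5×10⁻³
  molybdenum: M = 5.59×10⁻³
  gray cast iron: M = 4.31×10⁻³
Beryllium has the largest M.

beryllium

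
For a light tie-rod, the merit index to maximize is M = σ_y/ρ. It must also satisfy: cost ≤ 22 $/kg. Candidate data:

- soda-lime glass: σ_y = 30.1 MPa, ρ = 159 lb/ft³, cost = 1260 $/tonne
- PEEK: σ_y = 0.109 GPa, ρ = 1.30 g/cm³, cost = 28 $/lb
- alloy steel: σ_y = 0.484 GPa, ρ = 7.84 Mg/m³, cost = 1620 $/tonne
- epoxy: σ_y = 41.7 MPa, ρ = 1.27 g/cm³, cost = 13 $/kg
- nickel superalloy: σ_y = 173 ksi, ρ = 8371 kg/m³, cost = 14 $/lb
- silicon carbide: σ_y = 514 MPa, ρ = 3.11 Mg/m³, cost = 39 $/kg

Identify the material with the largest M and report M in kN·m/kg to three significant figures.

alloy steel, M = 61.7 kN·m/kg

Screen on constraints: cost ≤ 22 $/kg. Survivors: soda-lime glass, alloy steel, epoxy.
After converting to SI:
  soda-lime glass: σ_y = 30.10 MPa, ρ = 2547 kg/m³
  alloy steel: σ_y = 484.0 MPa, ρ = 7840 kg/m³
  epoxy: σ_y = 41.70 MPa, ρ = 1270 kg/m³
  alloy steel: M = 61.7 kN·m/kg
  epoxy: M = 32.8 kN·m/kg
  soda-lime glass: M = 11.8 kN·m/kg
Alloy steel has the largest M.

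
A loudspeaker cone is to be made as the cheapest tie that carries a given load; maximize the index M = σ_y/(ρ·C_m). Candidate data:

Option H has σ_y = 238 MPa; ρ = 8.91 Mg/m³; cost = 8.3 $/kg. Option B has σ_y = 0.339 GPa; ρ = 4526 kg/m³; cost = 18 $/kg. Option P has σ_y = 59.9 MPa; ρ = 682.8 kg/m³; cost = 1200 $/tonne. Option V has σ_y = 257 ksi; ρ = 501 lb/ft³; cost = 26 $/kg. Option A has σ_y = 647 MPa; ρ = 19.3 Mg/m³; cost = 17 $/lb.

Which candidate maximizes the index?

Normalizing units and computing the index:
  option H: σ_y = 238.0 MPa, ρ = 8910 kg/m³, cost = 8.300 $/kg
  option B: σ_y = 339.0 MPa, ρ = 4526 kg/m³, cost = 18.00 $/kg
  option P: σ_y = 59.90 MPa, ρ = 682.8 kg/m³, cost = 1.200 $/kg
  option V: σ_y = 1772 MPa, ρ = 8025 kg/m³, cost = 26.00 $/kg
  option A: σ_y = 647.0 MPa, ρ = 19300 kg/m³, cost = 37.48 $/kg
  option P: M = 73.1 kN·m per $
  option V: M = 8.49 kN·m per $
  option B: M = 4.16 kN·m per $
  option H: M = 3.22 kN·m per $
  option A: M = 0.894 kN·m per $
Option P has the largest M.

option P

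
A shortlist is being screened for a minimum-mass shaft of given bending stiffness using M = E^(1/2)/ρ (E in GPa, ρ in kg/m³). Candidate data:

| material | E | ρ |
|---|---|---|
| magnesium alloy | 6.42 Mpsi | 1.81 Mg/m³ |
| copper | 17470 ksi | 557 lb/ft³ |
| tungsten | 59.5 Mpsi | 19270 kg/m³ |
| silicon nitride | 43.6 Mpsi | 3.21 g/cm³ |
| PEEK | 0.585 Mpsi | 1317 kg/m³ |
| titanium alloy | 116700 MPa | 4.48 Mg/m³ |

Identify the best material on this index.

silicon nitride

Convert each candidate to consistent units, then evaluate M:
  magnesium alloy: E = 44.26 GPa, ρ = 1810 kg/m³
  copper: E = 120.5 GPa, ρ = 8922 kg/m³
  tungsten: E = 410.2 GPa, ρ = 19270 kg/m³
  silicon nitride: E = 300.6 GPa, ρ = 3210 kg/m³
  PEEK: E = 4.033 GPa, ρ = 1317 kg/m³
  titanium alloy: E = 116.7 GPa, ρ = 4480 kg/m³
  silicon nitride: M = 5.40×10⁻³
  magnesium alloy: M = 3.68×10⁻³
  titanium alloy: M = 2.41×10⁻³
  PEEK: M = 1.52×10⁻³
  copper: M = 1.23×10⁻³
  tungsten: M = 1.05×10⁻³
Highest index: silicon nitride.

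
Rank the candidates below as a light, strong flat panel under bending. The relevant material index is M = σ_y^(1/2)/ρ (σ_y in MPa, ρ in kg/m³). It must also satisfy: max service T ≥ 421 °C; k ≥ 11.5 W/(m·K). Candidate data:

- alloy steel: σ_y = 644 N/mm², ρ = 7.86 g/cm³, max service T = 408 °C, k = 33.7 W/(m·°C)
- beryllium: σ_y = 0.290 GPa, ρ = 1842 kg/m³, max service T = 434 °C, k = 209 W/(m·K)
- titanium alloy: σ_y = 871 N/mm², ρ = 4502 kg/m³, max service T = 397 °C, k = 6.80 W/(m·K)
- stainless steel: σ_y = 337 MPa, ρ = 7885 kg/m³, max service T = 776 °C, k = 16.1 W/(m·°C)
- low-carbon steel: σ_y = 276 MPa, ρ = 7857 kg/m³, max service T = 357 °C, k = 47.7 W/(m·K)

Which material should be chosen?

beryllium

Screen on constraints: max service T ≥ 421 °C; k ≥ 11.5 W/(m·K). Survivors: beryllium, stainless steel.
Putting every candidate on a common basis:
  beryllium: σ_y = 290.0 MPa, ρ = 1842 kg/m³
  stainless steel: σ_y = 337.0 MPa, ρ = 7885 kg/m³
  beryllium: M = 9.25×10⁻³
  stainless steel: M = 2.33×10⁻³
The maximum is for beryllium.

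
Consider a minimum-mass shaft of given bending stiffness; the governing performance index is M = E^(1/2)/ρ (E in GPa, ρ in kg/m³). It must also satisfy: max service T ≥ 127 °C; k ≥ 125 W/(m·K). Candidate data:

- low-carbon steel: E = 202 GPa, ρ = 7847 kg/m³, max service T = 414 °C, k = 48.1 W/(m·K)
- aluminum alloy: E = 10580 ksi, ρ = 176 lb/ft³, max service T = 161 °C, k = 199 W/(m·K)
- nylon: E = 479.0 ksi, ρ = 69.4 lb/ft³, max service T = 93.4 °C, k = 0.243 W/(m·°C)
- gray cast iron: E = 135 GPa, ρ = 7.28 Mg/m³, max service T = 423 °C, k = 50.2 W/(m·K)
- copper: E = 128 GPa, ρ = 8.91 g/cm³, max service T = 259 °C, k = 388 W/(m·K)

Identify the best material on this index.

Screen on constraints: max service T ≥ 127 °C; k ≥ 125 W/(m·K). Survivors: aluminum alloy, copper.
Convert each candidate to consistent units, then evaluate M:
  aluminum alloy: E = 72.95 GPa, ρ = 2819 kg/m³
  copper: E = 128.0 GPa, ρ = 8910 kg/m³
  aluminum alloy: M = 3.03×10⁻³
  copper: M = 1.27×10⁻³
The maximum is for aluminum alloy.

aluminum alloy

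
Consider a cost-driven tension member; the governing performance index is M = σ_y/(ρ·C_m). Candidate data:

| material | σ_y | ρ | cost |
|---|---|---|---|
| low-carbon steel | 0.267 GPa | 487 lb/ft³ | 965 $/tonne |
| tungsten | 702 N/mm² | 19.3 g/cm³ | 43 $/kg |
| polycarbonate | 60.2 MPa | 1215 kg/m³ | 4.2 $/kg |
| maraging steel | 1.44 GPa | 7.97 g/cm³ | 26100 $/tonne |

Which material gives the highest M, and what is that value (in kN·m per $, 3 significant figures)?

After converting to SI:
  low-carbon steel: σ_y = 267.0 MPa, ρ = 7801 kg/m³, cost = 0.9650 $/kg
  tungsten: σ_y = 702.0 MPa, ρ = 19300 kg/m³, cost = 43.00 $/kg
  polycarbonate: σ_y = 60.20 MPa, ρ = 1215 kg/m³, cost = 4.200 $/kg
  maraging steel: σ_y = 1440 MPa, ρ = 7970 kg/m³, cost = 26.10 $/kg
  low-carbon steel: M = 35.5 kN·m per $
  polycarbonate: M = 11.8 kN·m per $
  maraging steel: M = 6.92 kN·m per $
  tungsten: M = 0.846 kN·m per $
The maximum is for low-carbon steel.

low-carbon steel, M = 35.5 kN·m per $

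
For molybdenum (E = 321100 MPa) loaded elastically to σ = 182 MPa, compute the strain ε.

E = 321100 MPa = 321.1 GPa = 321100 MPa.
ε = σ/E = 182 / 321100 = 5.67×10⁻⁴.

5.67×10⁻⁴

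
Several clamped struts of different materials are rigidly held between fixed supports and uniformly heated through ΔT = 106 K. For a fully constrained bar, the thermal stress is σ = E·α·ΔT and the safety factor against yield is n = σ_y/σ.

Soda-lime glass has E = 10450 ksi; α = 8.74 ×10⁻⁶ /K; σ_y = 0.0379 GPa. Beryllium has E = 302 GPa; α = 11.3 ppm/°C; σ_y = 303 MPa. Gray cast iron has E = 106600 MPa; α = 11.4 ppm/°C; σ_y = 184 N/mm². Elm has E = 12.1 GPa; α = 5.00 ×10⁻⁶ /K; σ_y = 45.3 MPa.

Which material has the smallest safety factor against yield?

soda-lime glass

In consistent units (E in GPa, α in ×10⁻⁶/K, σ_y in MPa):
  soda-lime glass: E = 72.05, α = 8.74, σ_y = 37.90 → σ = 66.8 MPa, n = 0.568
  beryllium: E = 302.0, α = 11.3, σ_y = 303.0 → σ = 362 MPa, n = 0.838
  gray cast iron: E = 106.6, α = 11.4, σ_y = 184.0 → σ = 129 MPa, n = 1.43
  elm: E = 12.10, α = 5.00, σ_y = 45.30 → σ = 6.41 MPa, n = 7.06
The minimum is soda-lime glass at n = 0.568.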